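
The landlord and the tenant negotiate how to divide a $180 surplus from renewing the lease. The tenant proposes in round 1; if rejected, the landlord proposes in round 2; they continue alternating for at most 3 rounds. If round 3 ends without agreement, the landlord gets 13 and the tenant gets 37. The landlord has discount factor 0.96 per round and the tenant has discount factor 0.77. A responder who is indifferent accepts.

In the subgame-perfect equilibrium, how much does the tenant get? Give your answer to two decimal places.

130.65

Round 3 (the tenant proposes): the landlord gets 13 if talks fail, so the tenant offers 13 and keeps 167.
Round 2 (the landlord proposes): the tenant can get 167 next round, worth 0.77 × 167 = 128.59 now, so the landlord offers 128.59, keeping 51.41.
Round 1 (the tenant proposes): the landlord can get 51.41 next round, worth 0.96 × 51.41 = 49.3536 now. The tenant offers 49.3536 and keeps 180 − 49.3536 = 130.6464.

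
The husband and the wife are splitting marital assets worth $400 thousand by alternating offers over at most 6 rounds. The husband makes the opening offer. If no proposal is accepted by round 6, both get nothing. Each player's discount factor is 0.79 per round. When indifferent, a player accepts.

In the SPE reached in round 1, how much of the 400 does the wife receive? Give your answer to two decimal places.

Round 6 (the wife proposes): the husband will accept anything ≥ 0, so the wife offers 0 and keeps 400.
Round 5 (the husband proposes): the wife can get 400 next round, worth 0.79 × 400 = 316 now, so the husband offers 316, keeping 84.
Round 4 (the wife proposes): the husband can get 84 next round, worth 0.79 × 84 = 66.36 now. The wife offers 66.36 and keeps 400 − 66.36 = 333.64.
Round 3 (the husband proposes): the wife can get 333.64 next round, worth 0.79 × 333.64 = 263.5756 now. The husband offers 263.5756 and keeps 400 − 263.5756 = 136.4244.
Round 2 (the wife proposes): the husband can get 136.4244 next round, worth 0.79 × 136.4244 = 107.775276 now. The wife offers 107.775276 and keeps 400 − 107.775276 = 292.224724.
Round 1 (the husband proposes): the wife can get 292.224724 next round, worth 0.79 × 292.224724 = 230.85753196 now; the husband offers that and keeps 169.14246804.

230.86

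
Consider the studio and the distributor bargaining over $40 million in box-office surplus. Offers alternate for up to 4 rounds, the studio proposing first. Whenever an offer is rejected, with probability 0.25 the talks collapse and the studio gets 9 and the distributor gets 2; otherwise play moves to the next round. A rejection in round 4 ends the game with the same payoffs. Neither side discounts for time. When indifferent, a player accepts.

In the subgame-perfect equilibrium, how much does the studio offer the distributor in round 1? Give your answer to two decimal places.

19.67

By backward induction:
Round 4 (the distributor proposes): the studio gets 9 if talks fail, so the distributor offers 9 and keeps 31.
Round 3 (the studio proposes): rejecting gives the distributor an expected 0.75 × 31 + 0.25 × 2 = 23.75, so the studio offers 23.75, keeping 16.25.
Round 2 (the distributor proposes): rejecting gives the studio an expected 0.75 × 16.25 + 0.25 × 9 = 14.4375, so the distributor offers 14.4375, keeping 25.5625.
Round 1 (the studio proposes): rejecting gives the distributor an expected 0.75 × 25.5625 + 0.25 × 2 = 19.671875. The studio offers 19.671875 and keeps 40 − 19.671875 = 20.328125.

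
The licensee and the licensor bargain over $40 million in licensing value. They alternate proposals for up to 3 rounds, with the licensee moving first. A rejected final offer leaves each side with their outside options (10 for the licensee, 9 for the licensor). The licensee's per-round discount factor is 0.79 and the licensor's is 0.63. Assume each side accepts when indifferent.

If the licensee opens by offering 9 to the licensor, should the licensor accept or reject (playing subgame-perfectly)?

Reject

Work out the licensor's continuation value if the offer is rejected.
Round 3 (the licensee proposes): the licensor gets 9 if talks fail, so the licensee offers 9 and keeps 31.
Round 2 (the licensor proposes): the licensee can get 31 next round, worth 0.79 × 31 = 24.49 now, so the licensor offers 24.49, keeping 15.51.
So by rejecting in round 1, the licensor gets 15.51 next round, worth 0.63 × 15.51 = 9.7713 now.
Offer 9 < 9.7713, so the licensor rejects.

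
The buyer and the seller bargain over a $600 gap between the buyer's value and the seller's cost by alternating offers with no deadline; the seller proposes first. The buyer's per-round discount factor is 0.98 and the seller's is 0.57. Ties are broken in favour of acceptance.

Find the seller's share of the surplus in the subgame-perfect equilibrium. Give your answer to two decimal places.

27.19

In a stationary SPE each proposer offers the other exactly their discounted continuation value.
If the seller keeps x when proposing and the buyer keeps y when proposing, then x = 600 − 0.98y and y = 600 − 0.57x.
Solving: x = 600(1 − 0.98) / (1 − 0.57·0.98) = 12 / 0.4414 ≈ 27.1862.
The buyer gets 600 − 27.1862 ≈ 572.8138.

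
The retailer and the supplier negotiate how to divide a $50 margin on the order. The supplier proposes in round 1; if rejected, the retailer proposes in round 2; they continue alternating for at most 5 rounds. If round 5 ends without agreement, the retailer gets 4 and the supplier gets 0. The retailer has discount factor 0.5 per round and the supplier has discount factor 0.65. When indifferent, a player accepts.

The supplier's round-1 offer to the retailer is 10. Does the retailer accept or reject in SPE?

Work out the retailer's continuation value if the offer is rejected.
Round 5 (the supplier proposes): the retailer gets 4 if talks fail, so the supplier offers 4 and keeps 46.
Round 4 (the retailer proposes): the supplier can get 46 next round, worth 0.65 × 46 = 29.9 now. The retailer offers 29.9 and keeps 50 − 29.9 = 20.1.
Round 3 (the supplier proposes): the retailer can get 20.1 next round, worth 0.5 × 20.1 = 10.05 now, so the supplier offers 10.05, keeping 39.95.
Round 2 (the retailer proposes): the supplier can get 39.95 next round, worth 0.65 × 39.95 = 25.9675 now; the retailer offers that and keeps 24.0325.
So by rejecting in round 1, the retailer gets 24.0325 next round, worth 0.5 × 24.0325 = 12.01625 now.
Offer 10 < 12.01625, so the retailer rejects.

Reject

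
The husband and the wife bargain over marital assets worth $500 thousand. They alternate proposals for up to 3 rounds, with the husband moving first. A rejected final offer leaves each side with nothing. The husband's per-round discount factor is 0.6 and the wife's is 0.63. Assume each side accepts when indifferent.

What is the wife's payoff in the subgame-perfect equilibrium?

126

Solve by backward induction from round 3.
Round 3 (the husband proposes): the wife will accept anything ≥ 0, so the husband offers 0 and keeps 500.
Round 2 (the wife proposes): the husband can get 500 next round, worth 0.6 × 500 = 300 now, so the wife offers 300, keeping 200.
Round 1 (the husband proposes): the wife can get 200 next round, worth 0.63 × 200 = 126 now, so the husband offers 126, keeping 374.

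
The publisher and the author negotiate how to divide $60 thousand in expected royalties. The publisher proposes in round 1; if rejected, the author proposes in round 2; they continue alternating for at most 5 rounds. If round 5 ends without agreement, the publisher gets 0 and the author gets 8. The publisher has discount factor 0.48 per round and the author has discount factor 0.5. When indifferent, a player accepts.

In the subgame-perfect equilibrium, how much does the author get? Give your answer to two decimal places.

19.80

Work backward from the last round.
Round 5 (the publisher proposes): the author gets 8 if talks fail, so the publisher offers 8 and keeps 52.
Round 4 (the author proposes): the publisher can get 52 next round, worth 0.48 × 52 = 24.96 now; the author offers that and keeps 35.04.
Round 3 (the publisher proposes): the author can get 35.04 next round, worth 0.5 × 35.04 = 17.52 now, so the publisher offers 17.52, keeping 42.48.
Round 2 (the author proposes): the publisher can get 42.48 next round, worth 0.48 × 42.48 = 20.3904 now. The author offers 20.3904 and keeps 60 − 20.3904 = 39.6096.
Round 1 (the publisher proposes): the author can get 39.6096 next round, worth 0.5 × 39.6096 = 19.8048 now. The publisher offers 19.8048 and keeps 60 − 19.8048 = 40.1952.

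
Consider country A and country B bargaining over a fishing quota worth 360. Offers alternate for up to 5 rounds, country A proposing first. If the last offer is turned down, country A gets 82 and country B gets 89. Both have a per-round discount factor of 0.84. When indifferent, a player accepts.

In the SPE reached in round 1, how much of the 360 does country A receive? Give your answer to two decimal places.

Work backward from the last round.
Round 5 (country A proposes): country B gets 89 if talks fail, so country A offers 89 and keeps 271.
Round 4 (country B proposes): country A can get 271 next round, worth 0.84 × 271 = 227.64 now, so country B offers 227.64, keeping 132.36.
Round 3 (country A proposes): country B can get 132.36 next round, worth 0.84 × 132.36 = 111.1824 now. Country A offers 111.1824 and keeps 360 − 111.1824 = 248.8176.
Round 2 (country B proposes): country A can get 248.8176 next round, worth 0.84 × 248.8176 = 209.006784 now, so country B offers 209.006784, keeping 150.993216.
Round 1 (country A proposes): country B can get 150.993216 next round, worth 0.84 × 150.993216 = 126.83430144 now, so country A offers 126.83430144, keeping 233.16569856.

233.17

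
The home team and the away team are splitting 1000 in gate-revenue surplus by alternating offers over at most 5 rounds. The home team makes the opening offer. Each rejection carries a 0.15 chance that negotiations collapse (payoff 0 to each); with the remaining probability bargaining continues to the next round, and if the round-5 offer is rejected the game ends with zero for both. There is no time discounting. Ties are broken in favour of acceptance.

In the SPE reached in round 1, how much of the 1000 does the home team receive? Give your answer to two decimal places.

780.38

Round 5 (the home team proposes): the away team will accept anything ≥ 0, so the home team offers 0 and keeps 1000.
Round 4 (the away team proposes): rejecting gives the home team an expected 0.85 × 1000 = 850; the away team offers that and keeps 150.
Round 3 (the home team proposes): rejecting gives the away team an expected 0.85 × 150 = 127.5, so the home team offers 127.5, keeping 872.5.
Round 2 (the away team proposes): rejecting gives the home team an expected 0.85 × 872.5 = 741.625. The away team offers 741.625 and keeps 1000 − 741.625 = 258.375.
Round 1 (the home team proposes): rejecting gives the away team an expected 0.85 × 258.375 = 219.61875. The home team offers 219.61875 and keeps 1000 − 219.61875 = 780.38125.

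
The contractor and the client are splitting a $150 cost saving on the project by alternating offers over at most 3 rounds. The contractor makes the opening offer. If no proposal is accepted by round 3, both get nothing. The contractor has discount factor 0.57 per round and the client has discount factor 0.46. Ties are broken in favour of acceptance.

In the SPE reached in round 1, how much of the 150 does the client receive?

29.67

By backward induction:
Round 3 (the contractor proposes): the client will accept anything ≥ 0, so the contractor offers 0 and keeps 150.
Round 2 (the client proposes): the contractor can get 150 next round, worth 0.57 × 150 = 85.5 now. The client offers 85.5 and keeps 150 − 85.5 = 64.5.
Round 1 (the contractor proposes): the client can get 64.5 next round, worth 0.46 × 64.5 = 29.67 now. The contractor offers 29.67 and keeps 150 − 29.67 = 120.33.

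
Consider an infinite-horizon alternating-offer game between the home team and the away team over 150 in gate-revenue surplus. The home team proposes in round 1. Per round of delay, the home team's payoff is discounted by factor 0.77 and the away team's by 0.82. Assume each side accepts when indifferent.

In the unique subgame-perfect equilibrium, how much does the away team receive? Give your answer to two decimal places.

Let x be the home team's share when the home team proposes and y be the away team's share when the away team proposes.
The away team accepts iff offered ≥ 0.82·y, so x = 150 − 0.82y. Symmetrically y = 150 − 0.77x.
Substituting: x = 150 − 0.82(150 − 0.77x), giving x(1 − 0.77·0.82) = 150(1 − 0.82).
So x = 150 × 0.18 / 0.3686 ≈ 73.2501, and the away team receives 150 − x ≈ 76.7499.

76.75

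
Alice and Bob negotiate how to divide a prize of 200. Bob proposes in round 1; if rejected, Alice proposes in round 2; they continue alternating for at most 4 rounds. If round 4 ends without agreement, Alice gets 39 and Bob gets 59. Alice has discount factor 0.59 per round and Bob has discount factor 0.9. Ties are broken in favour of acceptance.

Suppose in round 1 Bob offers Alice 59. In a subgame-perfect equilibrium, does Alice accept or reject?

Round 4 (Alice proposes): Bob gets 59 if talks fail, so Alice offers 59 and keeps 141.
Round 3 (Bob proposes): Alice can get 141 next round, worth 0.59 × 141 = 83.19 now. Bob offers 83.19 and keeps 200 − 83.19 = 116.81.
Round 2 (Alice proposes): Bob can get 116.81 next round, worth 0.9 × 116.81 = 105.129 now, so Alice offers 105.129, keeping 94.871.
So by rejecting in round 1, Alice gets 94.871 next round, worth 0.59 × 94.871 = 55.97389 now.
Offer 59 ≥ 55.97389, so Alice accepts.

Accept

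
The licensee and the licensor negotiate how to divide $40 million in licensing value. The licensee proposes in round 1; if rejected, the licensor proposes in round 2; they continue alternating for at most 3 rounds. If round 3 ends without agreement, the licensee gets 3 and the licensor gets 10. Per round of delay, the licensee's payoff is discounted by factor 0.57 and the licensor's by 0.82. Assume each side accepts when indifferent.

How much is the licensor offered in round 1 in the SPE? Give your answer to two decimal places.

Round 3 (the licensee proposes): the licensor gets 10 if talks fail, so the licensee offers 10 and keeps 30.
Round 2 (the licensor proposes): the licensee can get 30 next round, worth 0.57 × 30 = 17.1 now. The licensor offers 17.1 and keeps 40 − 17.1 = 22.9.
Round 1 (the licensee proposes): the licensor can get 22.9 next round, worth 0.82 × 22.9 = 18.778 now. The licensee offers 18.778 and keeps 40 − 18.778 = 21.222.

18.78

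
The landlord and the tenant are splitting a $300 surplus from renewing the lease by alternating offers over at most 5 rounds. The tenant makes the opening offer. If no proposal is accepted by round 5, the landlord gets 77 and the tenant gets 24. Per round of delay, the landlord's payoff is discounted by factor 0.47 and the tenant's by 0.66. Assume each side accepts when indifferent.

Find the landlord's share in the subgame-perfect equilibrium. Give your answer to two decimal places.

70.22

Round 5 (the tenant proposes): the landlord gets 77 if talks fail, so the tenant offers 77 and keeps 223.
Round 4 (the landlord proposes): the tenant can get 223 next round, worth 0.66 × 223 = 147.18 now. The landlord offers 147.18 and keeps 300 − 147.18 = 152.82.
Round 3 (the tenant proposes): the landlord can get 152.82 next round, worth 0.47 × 152.82 = 71.8254 now; the tenant offers that and keeps 228.1746.
Round 2 (the landlord proposes): the tenant can get 228.1746 next round, worth 0.66 × 228.1746 = 150.595236 now, so the landlord offers 150.595236, keeping 149.404764.
Round 1 (the tenant proposes): the landlord can get 149.404764 next round, worth 0.47 × 149.404764 = 70.22023908 now, so the tenant offers 70.22023908, keeping 229.77976092.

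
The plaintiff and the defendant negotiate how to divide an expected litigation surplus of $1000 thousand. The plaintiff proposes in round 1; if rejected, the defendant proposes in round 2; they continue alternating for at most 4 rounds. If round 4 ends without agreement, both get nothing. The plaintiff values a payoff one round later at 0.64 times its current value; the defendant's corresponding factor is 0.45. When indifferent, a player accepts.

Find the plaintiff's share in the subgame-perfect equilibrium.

Round 4 (the defendant proposes): rejection yields 0 for the plaintiff; the defendant offers 0 and keeps 1000.
Round 3 (the plaintiff proposes): the defendant can get 1000 next round, worth 0.45 × 1000 = 450 now, so the plaintiff offers 450, keeping 550.
Round 2 (the defendant proposes): the plaintiff can get 550 next round, worth 0.64 × 550 = 352 now; the defendant offers that and keeps 648.
Round 1 (the plaintiff proposes): the defendant can get 648 next round, worth 0.45 × 648 = 291.6 now, so the plaintiff offers 291.6, keeping 708.4.

708.4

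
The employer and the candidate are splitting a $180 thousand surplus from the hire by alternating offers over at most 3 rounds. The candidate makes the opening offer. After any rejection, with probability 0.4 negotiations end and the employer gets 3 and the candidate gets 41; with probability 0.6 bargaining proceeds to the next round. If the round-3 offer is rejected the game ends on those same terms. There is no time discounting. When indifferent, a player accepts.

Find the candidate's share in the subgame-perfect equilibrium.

Round 3 (the candidate proposes): the employer gets 3 if talks fail, so the candidate offers 3 and keeps 177.
Round 2 (the employer proposes): rejecting gives the candidate an expected 0.6 × 177 + 0.4 × 41 = 122.6, so the employer offers 122.6, keeping 57.4.
Round 1 (the candidate proposes): rejecting gives the employer an expected 0.6 × 57.4 + 0.4 × 3 = 35.64, so the candidate offers 35.64, keeping 144.36.

144.36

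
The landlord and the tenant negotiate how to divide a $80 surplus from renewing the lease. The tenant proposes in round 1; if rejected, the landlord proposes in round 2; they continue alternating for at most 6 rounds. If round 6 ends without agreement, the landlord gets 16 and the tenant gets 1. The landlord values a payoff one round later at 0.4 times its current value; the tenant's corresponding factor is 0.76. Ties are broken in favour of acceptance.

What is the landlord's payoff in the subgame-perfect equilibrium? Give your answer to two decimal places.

12.94

Round 6 (the landlord proposes): the tenant gets 1 if talks fail, so the landlord offers 1 and keeps 79.
Round 5 (the tenant proposes): the landlord can get 79 next round, worth 0.4 × 79 = 31.6 now, so the tenant offers 31.6, keeping 48.4.
Round 4 (the landlord proposes): the tenant can get 48.4 next round, worth 0.76 × 48.4 = 36.784 now; the landlord offers that and keeps 43.216.
Round 3 (the tenant proposes): the landlord can get 43.216 next round, worth 0.4 × 43.216 = 17.2864 now. The tenant offers 17.2864 and keeps 80 − 17.2864 = 62.7136.
Round 2 (the landlord proposes): the tenant can get 62.7136 next round, worth 0.76 × 62.7136 = 47.662336 now. The landlord offers 47.662336 and keeps 80 − 47.662336 = 32.337664.
Round 1 (the tenant proposes): the landlord can get 32.337664 next round, worth 0.4 × 32.337664 = 12.9350656 now; the tenant offers that and keeps 67.0649344.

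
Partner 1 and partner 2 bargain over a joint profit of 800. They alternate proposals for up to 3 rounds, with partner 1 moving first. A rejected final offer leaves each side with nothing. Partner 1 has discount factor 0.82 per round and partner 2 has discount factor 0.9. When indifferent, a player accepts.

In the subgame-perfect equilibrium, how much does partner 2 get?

129.6

By backward induction:
Round 3 (partner 1 proposes): rejection yields 0 for partner 2; partner 1 offers 0 and keeps 800.
Round 2 (partner 2 proposes): partner 1 can get 800 next round, worth 0.82 × 800 = 656 now. Partner 2 offers 656 and keeps 800 − 656 = 144.
Round 1 (partner 1 proposes): partner 2 can get 144 next round, worth 0.9 × 144 = 129.6 now. Partner 1 offers 129.6 and keeps 800 − 129.6 = 670.4.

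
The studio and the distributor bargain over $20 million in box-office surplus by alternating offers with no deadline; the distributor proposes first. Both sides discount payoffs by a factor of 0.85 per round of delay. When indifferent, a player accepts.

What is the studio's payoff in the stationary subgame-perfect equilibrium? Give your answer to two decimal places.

When the distributor proposes, the studio accepts any offer worth at least 0.85 times what the studio would get by proposing next round; and vice versa.
This gives x = 20 − 0.85y and y = 20 − 0.85x, where x and y are each side's share when it proposes.
Hence (1 − 0.85·0.85)x = 20(1 − 0.85), i.e. 0.2775·x = 3.
x ≈ 10.8108; the studio's share is 20 − x ≈ 9.1892.

9.19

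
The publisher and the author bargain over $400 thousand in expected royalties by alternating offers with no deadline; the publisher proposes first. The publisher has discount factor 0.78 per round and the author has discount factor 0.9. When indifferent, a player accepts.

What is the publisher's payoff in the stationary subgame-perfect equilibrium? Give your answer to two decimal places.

In a stationary SPE each proposer offers the other exactly their discounted continuation value.
If the publisher keeps x when proposing and the author keeps y when proposing, then x = 400 − 0.9y and y = 400 − 0.78x.
Solving: x = 400(1 − 0.9) / (1 − 0.78·0.9) = 40 / 0.298 ≈ 134.2282.
The author gets 400 − 134.2282 ≈ 265.7718.

134.23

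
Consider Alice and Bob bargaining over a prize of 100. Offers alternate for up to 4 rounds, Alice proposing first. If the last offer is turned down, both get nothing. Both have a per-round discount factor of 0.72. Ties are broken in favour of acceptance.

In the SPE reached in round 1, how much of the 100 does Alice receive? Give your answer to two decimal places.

Round 4 (Bob proposes): Alice will accept anything ≥ 0, so Bob offers 0 and keeps 100.
Round 3 (Alice proposes): Bob can get 100 next round, worth 0.72 × 100 = 72 now. Alice offers 72 and keeps 100 − 72 = 28.
Round 2 (Bob proposes): Alice can get 28 next round, worth 0.72 × 28 = 20.16 now. Bob offers 20.16 and keeps 100 − 20.16 = 79.84.
Round 1 (Alice proposes): Bob can get 79.84 next round, worth 0.72 × 79.84 = 57.4848 now. Alice offers 57.4848 and keeps 100 − 57.4848 = 42.5152.

42.52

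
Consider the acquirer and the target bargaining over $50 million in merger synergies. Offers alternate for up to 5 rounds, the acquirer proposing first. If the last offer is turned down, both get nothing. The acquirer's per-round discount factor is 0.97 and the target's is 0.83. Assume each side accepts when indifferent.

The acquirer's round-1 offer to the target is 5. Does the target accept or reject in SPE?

Accept

Round 5 (the acquirer proposes): rejection yields 0 for the target; the acquirer offers 0 and keeps 50.
Round 4 (the target proposes): the acquirer can get 50 next round, worth 0.97 × 50 = 48.5 now; the target offers that and keeps 1.5.
Round 3 (the acquirer proposes): the target can get 1.5 next round, worth 0.83 × 1.5 = 1.245 now. The acquirer offers 1.245 and keeps 50 − 1.245 = 48.755.
Round 2 (the target proposes): the acquirer can get 48.755 next round, worth 0.97 × 48.755 = 47.29235 now; the target offers that and keeps 2.70765.
So by rejecting in round 1, the target gets 2.70765 next round, worth 0.83 × 2.70765 = 2.2473495 now.
Offer 5 ≥ 2.2473495, so the target accepts.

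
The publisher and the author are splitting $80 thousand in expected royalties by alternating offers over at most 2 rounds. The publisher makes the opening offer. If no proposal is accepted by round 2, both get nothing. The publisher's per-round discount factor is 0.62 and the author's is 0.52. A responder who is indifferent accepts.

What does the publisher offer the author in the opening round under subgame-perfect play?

Round 2 (the author proposes): rejection yields 0 for the publisher; the author offers 0 and keeps 80.
Round 1 (the publisher proposes): the author can get 80 next round, worth 0.52 × 80 = 41.6 now. The publisher offers 41.6 and keeps 80 − 41.6 = 38.4.

41.6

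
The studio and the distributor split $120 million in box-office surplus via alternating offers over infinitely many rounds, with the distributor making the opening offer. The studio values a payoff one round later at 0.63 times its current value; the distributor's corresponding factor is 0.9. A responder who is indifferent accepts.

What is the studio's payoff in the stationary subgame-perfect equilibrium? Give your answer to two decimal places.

17.46

When the distributor proposes, the studio accepts any offer worth at least 0.63 times what the studio would get by proposing next round; and vice versa.
This gives x = 120 − 0.63y and y = 120 − 0.9x, where x and y are each side's share when it proposes.
Hence (1 − 0.63·0.9)x = 120(1 − 0.63), i.e. 0.433·x = 44.4.
x ≈ 102.5404; the studio's share is 120 − x ≈ 17.4596.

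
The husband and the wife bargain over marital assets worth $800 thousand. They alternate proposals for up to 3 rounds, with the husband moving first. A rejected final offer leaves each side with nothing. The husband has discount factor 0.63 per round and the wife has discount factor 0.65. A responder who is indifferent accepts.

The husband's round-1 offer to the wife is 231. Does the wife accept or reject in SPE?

Work out the wife's continuation value if the offer is rejected.
Round 3 (the husband proposes): rejection yields 0 for the wife; the husband offers 0 and keeps 800.
Round 2 (the wife proposes): the husband can get 800 next round, worth 0.63 × 800 = 504 now; the wife offers that and keeps 296.
So by rejecting in round 1, the wife gets 296 next round, worth 0.65 × 296 = 192.4 now.
Offer 231 ≥ 192.4, so the wife accepts.

Accept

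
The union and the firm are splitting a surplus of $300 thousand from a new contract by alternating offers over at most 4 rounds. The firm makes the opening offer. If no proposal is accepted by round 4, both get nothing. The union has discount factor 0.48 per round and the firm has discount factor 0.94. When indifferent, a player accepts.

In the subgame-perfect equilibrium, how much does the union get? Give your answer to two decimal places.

Round 4 (the union proposes): rejection yields 0 for the firm; the union offers 0 and keeps 300.
Round 3 (the firm proposes): the union can get 300 next round, worth 0.48 × 300 = 144 now. The firm offers 144 and keeps 300 − 144 = 156.
Round 2 (the union proposes): the firm can get 156 next round, worth 0.94 × 156 = 146.64 now. The union offers 146.64 and keeps 300 − 146.64 = 153.36.
Round 1 (the firm proposes): the union can get 153.36 next round, worth 0.48 × 153.36 = 73.6128 now, so the firm offers 73.6128, keeping 226.3872.

73.61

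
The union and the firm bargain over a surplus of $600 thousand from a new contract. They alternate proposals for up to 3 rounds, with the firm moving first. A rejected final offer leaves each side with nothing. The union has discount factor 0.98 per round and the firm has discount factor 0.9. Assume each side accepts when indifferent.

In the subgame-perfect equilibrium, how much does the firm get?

541.2

Round 3 (the firm proposes): rejection yields 0 for the union; the firm offers 0 and keeps 600.
Round 2 (the union proposes): the firm can get 600 next round, worth 0.9 × 600 = 540 now. The union offers 540 and keeps 600 − 540 = 60.
Round 1 (the firm proposes): the union can get 60 next round, worth 0.98 × 60 = 58.8 now, so the firm offers 58.8, keeping 541.2.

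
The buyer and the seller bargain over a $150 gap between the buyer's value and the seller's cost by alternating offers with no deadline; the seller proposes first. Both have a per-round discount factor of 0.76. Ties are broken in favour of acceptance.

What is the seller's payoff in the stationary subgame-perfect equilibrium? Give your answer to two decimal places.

85.23

When the seller proposes, the buyer accepts any offer worth at least 0.76 times what the buyer would get by proposing next round; and vice versa.
This gives x = 150 − 0.76y and y = 150 − 0.76x, where x and y are each side's share when it proposes.
Hence (1 − 0.76·0.76)x = 150(1 − 0.76), i.e. 0.4224·x = 36.
x ≈ 85.2273; the buyer's share is 150 − x ≈ 64.7727.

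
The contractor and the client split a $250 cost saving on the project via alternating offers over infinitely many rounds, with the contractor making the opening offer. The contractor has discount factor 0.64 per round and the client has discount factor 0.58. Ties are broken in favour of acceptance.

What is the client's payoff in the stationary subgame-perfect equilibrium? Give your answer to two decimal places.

83.02

Let x be the contractor's share when the contractor proposes and y be the client's share when the client proposes.
The client accepts iff offered ≥ 0.58·y, so x = 250 − 0.58y. Symmetrically y = 250 − 0.64x.
Substituting: x = 250 − 0.58(250 − 0.64x), giving x(1 − 0.64·0.58) = 250(1 − 0.58).
So x = 250 × 0.42 / 0.6288 ≈ 166.9847, and the client receives 250 − x ≈ 83.0153.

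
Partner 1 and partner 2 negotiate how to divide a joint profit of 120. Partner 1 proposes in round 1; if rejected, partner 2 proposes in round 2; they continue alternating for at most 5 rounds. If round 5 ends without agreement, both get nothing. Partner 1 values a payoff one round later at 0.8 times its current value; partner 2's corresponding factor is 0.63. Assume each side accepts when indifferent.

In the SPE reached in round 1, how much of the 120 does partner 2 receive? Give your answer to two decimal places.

Work backward from the last round.
Round 5 (partner 1 proposes): rejection yields 0 for partner 2; partner 1 offers 0 and keeps 120.
Round 4 (partner 2 proposes): partner 1 can get 120 next round, worth 0.8 × 120 = 96 now; partner 2 offers that and keeps 24.
Round 3 (partner 1 proposes): partner 2 can get 24 next round, worth 0.63 × 24 = 15.12 now, so partner 1 offers 15.12, keeping 104.88.
Round 2 (partner 2 proposes): partner 1 can get 104.88 next round, worth 0.8 × 104.88 = 83.904 now. Partner 2 offers 83.904 and keeps 120 − 83.904 = 36.096.
Round 1 (partner 1 proposes): partner 2 can get 36.096 next round, worth 0.63 × 36.096 = 22.74048 now, so partner 1 offers 22.74048, keeping 97.25952.

22.74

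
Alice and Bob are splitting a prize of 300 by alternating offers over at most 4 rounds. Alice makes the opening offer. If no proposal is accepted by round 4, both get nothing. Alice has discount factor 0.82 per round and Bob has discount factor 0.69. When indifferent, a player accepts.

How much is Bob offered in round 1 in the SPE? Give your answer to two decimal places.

154.38

Round 4 (Bob proposes): rejection yields 0 for Alice; Bob offers 0 and keeps 300.
Round 3 (Alice proposes): Bob can get 300 next round, worth 0.69 × 300 = 207 now. Alice offers 207 and keeps 300 − 207 = 93.
Round 2 (Bob proposes): Alice can get 93 next round, worth 0.82 × 93 = 76.26 now. Bob offers 76.26 and keeps 300 − 76.26 = 223.74.
Round 1 (Alice proposes): Bob can get 223.74 next round, worth 0.69 × 223.74 = 154.3806 now. Alice offers 154.3806 and keeps 300 − 154.3806 = 145.6194.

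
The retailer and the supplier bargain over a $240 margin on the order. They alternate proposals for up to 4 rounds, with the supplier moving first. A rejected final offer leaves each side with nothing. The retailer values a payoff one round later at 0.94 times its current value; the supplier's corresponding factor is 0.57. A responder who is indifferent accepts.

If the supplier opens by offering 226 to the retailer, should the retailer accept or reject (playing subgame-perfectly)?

Accept

Round 4 (the retailer proposes): the supplier will accept anything ≥ 0, so the retailer offers 0 and keeps 240.
Round 3 (the supplier proposes): the retailer can get 240 next round, worth 0.94 × 240 = 225.6 now; the supplier offers that and keeps 14.4.
Round 2 (the retailer proposes): the supplier can get 14.4 next round, worth 0.57 × 14.4 = 8.208 now, so the retailer offers 8.208, keeping 231.792.
So by rejecting in round 1, the retailer gets 231.792 next round, worth 0.94 × 231.792 = 217.88448 now.
Offer 226 ≥ 217.88448, so the retailer accepts.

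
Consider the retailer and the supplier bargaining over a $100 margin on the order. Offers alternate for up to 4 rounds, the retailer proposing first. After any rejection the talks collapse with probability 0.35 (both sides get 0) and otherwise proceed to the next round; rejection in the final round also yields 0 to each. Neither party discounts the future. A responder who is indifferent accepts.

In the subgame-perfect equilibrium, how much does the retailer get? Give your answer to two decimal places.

49.79

Round 4 (the supplier proposes): rejection yields 0 for the retailer; the supplier offers 0 and keeps 100.
Round 3 (the retailer proposes): rejecting gives the supplier an expected 0.65 × 100 = 65. The retailer offers 65 and keeps 100 − 65 = 35.
Round 2 (the supplier proposes): rejecting gives the retailer an expected 0.65 × 35 = 22.75. The supplier offers 22.75 and keeps 100 − 22.75 = 77.25.
Round 1 (the retailer proposes): rejecting gives the supplier an expected 0.65 × 77.25 = 50.2125; the retailer offers that and keeps 49.7875.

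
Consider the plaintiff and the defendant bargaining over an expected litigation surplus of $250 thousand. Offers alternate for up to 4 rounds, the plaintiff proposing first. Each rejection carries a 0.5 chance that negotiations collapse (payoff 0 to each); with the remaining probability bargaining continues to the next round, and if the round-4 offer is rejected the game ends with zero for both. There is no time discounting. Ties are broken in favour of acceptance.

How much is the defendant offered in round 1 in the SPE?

Round 4 (the defendant proposes): the plaintiff will accept anything ≥ 0, so the defendant offers 0 and keeps 250.
Round 3 (the plaintiff proposes): rejecting gives the defendant an expected 0.5 × 250 = 125, so the plaintiff offers 125, keeping 125.
Round 2 (the defendant proposes): rejecting gives the plaintiff an expected 0.5 × 125 = 62.5; the defendant offers that and keeps 187.5.
Round 1 (the plaintiff proposes): rejecting gives the defendant an expected 0.5 × 187.5 = 93.75. The plaintiff offers 93.75 and keeps 250 − 93.75 = 156.25.

93.75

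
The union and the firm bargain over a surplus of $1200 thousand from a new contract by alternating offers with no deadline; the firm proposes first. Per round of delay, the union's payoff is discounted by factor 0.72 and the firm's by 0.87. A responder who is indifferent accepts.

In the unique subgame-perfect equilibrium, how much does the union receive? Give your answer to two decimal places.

In a stationary SPE each proposer offers the other exactly their discounted continuation value.
If the firm keeps x when proposing and the union keeps y when proposing, then x = 1200 − 0.72y and y = 1200 − 0.87x.
Solving: x = 1200(1 − 0.72) / (1 − 0.87·0.72) = 336 / 0.3736 ≈ 899.3576.
The union gets 1200 − 899.3576 ≈ 300.6424.

300.64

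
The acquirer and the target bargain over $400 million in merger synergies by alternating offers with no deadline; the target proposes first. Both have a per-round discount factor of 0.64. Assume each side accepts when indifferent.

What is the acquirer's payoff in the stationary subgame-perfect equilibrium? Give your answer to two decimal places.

156.10

In a stationary SPE each proposer offers the other exactly their discounted continuation value.
If the target keeps x when proposing and the acquirer keeps y when proposing, then x = 400 − 0.64y and y = 400 − 0.64x.
Solving: x = 400(1 − 0.64) / (1 − 0.64·0.64) = 144 / 0.5904 ≈ 243.9024.
The acquirer gets 400 − 243.9024 ≈ 156.0976.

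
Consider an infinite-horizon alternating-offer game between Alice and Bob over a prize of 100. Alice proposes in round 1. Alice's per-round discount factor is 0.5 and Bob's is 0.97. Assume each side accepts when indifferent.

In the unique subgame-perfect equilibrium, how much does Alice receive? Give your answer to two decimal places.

In a stationary SPE each proposer offers the other exactly their discounted continuation value.
If Alice keeps x when proposing and Bob keeps y when proposing, then x = 100 − 0.97y and y = 100 − 0.5x.
Solving: x = 100(1 − 0.97) / (1 − 0.5·0.97) = 3 / 0.515 ≈ 5.8252.
Bob gets 100 − 5.8252 ≈ 94.1748.

5.83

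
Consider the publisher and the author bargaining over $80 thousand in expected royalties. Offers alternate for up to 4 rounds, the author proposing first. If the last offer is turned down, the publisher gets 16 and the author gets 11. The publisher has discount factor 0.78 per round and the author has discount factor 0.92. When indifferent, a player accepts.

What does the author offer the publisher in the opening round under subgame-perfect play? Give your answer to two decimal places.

43.61

Round 4 (the publisher proposes): the author gets 11 if talks fail, so the publisher offers 11 and keeps 69.
Round 3 (the author proposes): the publisher can get 69 next round, worth 0.78 × 69 = 53.82 now, so the author offers 53.82, keeping 26.18.
Round 2 (the publisher proposes): the author can get 26.18 next round, worth 0.92 × 26.18 = 24.0856 now; the publisher offers that and keeps 55.9144.
Round 1 (the author proposes): the publisher can get 55.9144 next round, worth 0.78 × 55.9144 = 43.613232 now. The author offers 43.613232 and keeps 80 − 43.613232 = 36.386768.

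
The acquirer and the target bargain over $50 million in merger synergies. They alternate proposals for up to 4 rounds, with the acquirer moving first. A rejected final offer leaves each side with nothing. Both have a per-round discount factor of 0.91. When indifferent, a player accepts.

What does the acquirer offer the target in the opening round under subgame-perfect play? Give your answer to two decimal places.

Round 4 (the target proposes): the acquirer will accept anything ≥ 0, so the target offers 0 and keeps 50.
Round 3 (the acquirer proposes): the target can get 50 next round, worth 0.91 × 50 = 45.5 now; the acquirer offers that and keeps 4.5.
Round 2 (the target proposes): the acquirer can get 4.5 next round, worth 0.91 × 4.5 = 4.095 now; the target offers that and keeps 45.905.
Round 1 (the acquirer proposes): the target can get 45.905 next round, worth 0.91 × 45.905 = 41.77355 now. The acquirer offers 41.77355 and keeps 50 − 41.77355 = 8.22645.

41.77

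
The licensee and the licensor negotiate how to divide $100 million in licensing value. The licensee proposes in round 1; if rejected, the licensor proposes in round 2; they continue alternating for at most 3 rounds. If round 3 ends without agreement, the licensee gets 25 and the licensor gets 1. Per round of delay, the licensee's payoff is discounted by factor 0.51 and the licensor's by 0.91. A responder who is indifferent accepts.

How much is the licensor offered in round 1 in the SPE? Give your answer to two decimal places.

45.05

Round 3 (the licensee proposes): the licensor gets 1 if talks fail, so the licensee offers 1 and keeps 99.
Round 2 (the licensor proposes): the licensee can get 99 next round, worth 0.51 × 99 = 50.49 now; the licensor offers that and keeps 49.51.
Round 1 (the licensee proposes): the licensor can get 49.51 next round, worth 0.91 × 49.51 = 45.0541 now, so the licensee offers 45.0541, keeping 54.9459.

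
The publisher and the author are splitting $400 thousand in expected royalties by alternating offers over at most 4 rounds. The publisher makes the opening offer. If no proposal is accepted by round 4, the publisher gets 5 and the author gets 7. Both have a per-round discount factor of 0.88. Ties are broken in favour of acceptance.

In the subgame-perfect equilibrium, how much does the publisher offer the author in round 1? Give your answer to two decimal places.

Round 4 (the author proposes): the publisher gets 5 if talks fail, so the author offers 5 and keeps 395.
Round 3 (the publisher proposes): the author can get 395 next round, worth 0.88 × 395 = 347.6 now; the publisher offers that and keeps 52.4.
Round 2 (the author proposes): the publisher can get 52.4 next round, worth 0.88 × 52.4 = 46.112 now, so the author offers 46.112, keeping 353.888.
Round 1 (the publisher proposes): the author can get 353.888 next round, worth 0.88 × 353.888 = 311.42144 now. The publisher offers 311.42144 and keeps 400 − 311.42144 = 88.57856.

311.42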